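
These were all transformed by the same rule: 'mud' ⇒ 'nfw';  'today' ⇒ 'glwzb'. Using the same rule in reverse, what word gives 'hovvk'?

Each pair mirrors across the alphabet (m↔n, u↔f, d↔w): positions sum to 25. Letters are reflected about the middle of the alphabet (position → 25−position): Atbash.
Reversing it on hovvk: h↔s, o↔l, v↔e, v↔e, k↔p.

sleep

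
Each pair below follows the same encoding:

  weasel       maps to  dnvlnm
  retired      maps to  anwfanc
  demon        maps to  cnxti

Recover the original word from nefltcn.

This is an affine cipher: with a=0,…,z=25, each position x becomes (11x+21) mod 26.
Decoding nefltcn: n(13)→19·(13−21)≡4=e; e(4)→19·(4−21)≡15=p; f(5)→19·(5−21)≡8=i; l(11)→19·(11−21)≡18=s; t(19)→19·(19−21)≡14=o; c(2)→19·(2−21)≡3=d; n(13)→19·(13−21)≡4=e (all mod 26).

episode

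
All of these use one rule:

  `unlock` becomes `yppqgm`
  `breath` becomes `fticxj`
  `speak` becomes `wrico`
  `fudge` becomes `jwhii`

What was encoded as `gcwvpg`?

castle

Shifts by position in unlock: pos 0: u→y (+4), pos 1: n→p (+2), pos 2: l→p (+4), pos 3: o→q (+2) — repeating every 2. It's a Vigenère-style cipher with numeric key [4,2]: position i shifts by key[i mod 2].
Decoding gcwvpg: g−4=c, c−2=a, w−4=s, v−2=t, p−4=l, g−2=e.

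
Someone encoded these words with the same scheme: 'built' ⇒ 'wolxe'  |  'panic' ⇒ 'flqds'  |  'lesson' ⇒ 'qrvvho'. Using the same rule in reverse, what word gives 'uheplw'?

The output letters match the input read backwards, each shifted +3: built reversed is tliub. Two steps: reverse the string, then apply a Caesar shift of +3.
Undoing it on uheplw: shift back: u−3=r, h−3=e, e−3=b, p−3=m, l−3=i, w−3=t → rebmit; then reverse → timber.

timber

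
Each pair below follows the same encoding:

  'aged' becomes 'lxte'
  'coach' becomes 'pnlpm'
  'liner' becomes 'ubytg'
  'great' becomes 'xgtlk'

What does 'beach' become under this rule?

atlpm

Treating letters as 0–25, the rule is x ↦ 15x + 11 (mod 26).
Applying it to beach: b(1)→15·1+11≡0=a; e(4)→15·4+11≡19=t; a(0)→15·0+11≡11=l; c(2)→15·2+11≡15=p; h(7)→15·7+11≡12=m (all mod 26).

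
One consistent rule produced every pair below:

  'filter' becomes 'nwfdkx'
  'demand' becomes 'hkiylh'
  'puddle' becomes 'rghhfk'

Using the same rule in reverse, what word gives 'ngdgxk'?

future

Treating letters as 0–25, the rule is x ↦ 3x + 24 (mod 26).
Reversing it on ngdgxk: n(13)→9·(13−24)≡5=f; g(6)→9·(6−24)≡20=u; d(3)→9·(3−24)≡19=t; g(6)→9·(6−24)≡20=u; x(23)→9·(23−24)≡17=r; k(10)→9·(10−24)≡4=e (all mod 26).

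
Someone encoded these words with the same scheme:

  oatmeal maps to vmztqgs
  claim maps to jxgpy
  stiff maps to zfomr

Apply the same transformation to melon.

tqrvz

Shifts by position in oatmeal: pos 0: o→v (+7), pos 1: a→m (+12), pos 2: t→z (+6), pos 3: m→t (+7), pos 4: e→q (+12), pos 5: a→g (+6) — repeating every 3. It's a Vigenère-style cipher with numeric key [7,12,6]: position i shifts by key[i mod 3].
Applying it to melon: m+7=t, e+12=q, l+6=r, o+7=v, n+12=z.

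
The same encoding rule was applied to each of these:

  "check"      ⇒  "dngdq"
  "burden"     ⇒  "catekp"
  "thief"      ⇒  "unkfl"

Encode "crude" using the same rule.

Shifts by position in check: pos 0: c→d (+1), pos 1: h→n (+6), pos 2: e→g (+2), pos 3: c→d (+1), pos 4: k→q (+6) — repeating every 3. It's a Vigenère-style cipher with numeric key [1,6,2]: position i shifts by key[i mod 3].
On crude: c+1=d, r+6=x, u+2=w, d+1=e, e+6=k.

dxwek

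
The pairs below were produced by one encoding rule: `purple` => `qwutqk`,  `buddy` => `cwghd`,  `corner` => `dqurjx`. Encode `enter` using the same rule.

In purple: p→q is +1, u→w is +2, r→u is +3, p→t is +4 — the shift increases by 1 each position. Each letter shifts forward by (position + 1), i.e. 1, 2, 3, … — the shift grows by one for each successive letter.
Applying it to enter: e+1=f, n+2=p, t+3=w, e+4=i, r+5=w.

fpwiw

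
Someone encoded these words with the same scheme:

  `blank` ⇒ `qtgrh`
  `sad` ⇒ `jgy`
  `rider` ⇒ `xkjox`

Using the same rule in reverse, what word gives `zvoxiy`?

The output letters match the input read backwards, each shifted +6: blank reversed is knalb. Read the word backwards and shift each letter +6.
Reversing it on zvoxiy: shift back: z−6=t, v−6=p, o−6=i, x−6=r, i−6=c, y−6=s → tpircs; then reverse → script.

script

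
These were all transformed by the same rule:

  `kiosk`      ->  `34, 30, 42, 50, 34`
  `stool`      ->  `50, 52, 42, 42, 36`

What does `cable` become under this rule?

18, 14, 16, 36, 22

k(#11)→34 and i(#9)→30: differences scale by 2, so n = 2·pos + 12. Each letter becomes 2×(its alphabet position, a=1..z=26) + 12.
Applying it to cable: c=3→18, a=1→14, b=2→16, l=12→36, e=5→22.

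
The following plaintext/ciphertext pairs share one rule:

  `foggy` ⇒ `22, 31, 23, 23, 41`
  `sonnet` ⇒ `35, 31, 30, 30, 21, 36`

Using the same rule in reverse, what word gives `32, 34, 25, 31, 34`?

f is letter #6 and maps to 22: an offset of 16. Each letter is replaced by its alphabet position (a=1..z=26) + 16.
Undoing it on 32, 34, 25, 31, 34: 32→(32−16)÷1=16=p, 34→(34−16)÷1=18=r, 25→(25−16)÷1=9=i, 31→(31−16)÷1=15=o, 34→(34−16)÷1=18=r.

prior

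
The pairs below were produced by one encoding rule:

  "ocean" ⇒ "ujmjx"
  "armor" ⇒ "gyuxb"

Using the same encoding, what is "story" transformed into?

The shift increases by 1 at each position, starting from +6: 6, 7, 8, ….
On story: s+6=y, t+7=a, o+8=w, r+9=a, y+10=i.

yawai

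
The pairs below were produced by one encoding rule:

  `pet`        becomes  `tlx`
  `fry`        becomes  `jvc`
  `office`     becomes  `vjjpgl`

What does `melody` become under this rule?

The shift depends on letter class: consonant p→t is +4, but vowel e→l is +7. Vowels shift forward by 7 and consonants shift forward by 4.
For melody: m(cons)+4=q, e(vowel)+7=l, l(cons)+4=p, o(vowel)+7=v, d(cons)+4=h, y(cons)+4=c.

qlpvhc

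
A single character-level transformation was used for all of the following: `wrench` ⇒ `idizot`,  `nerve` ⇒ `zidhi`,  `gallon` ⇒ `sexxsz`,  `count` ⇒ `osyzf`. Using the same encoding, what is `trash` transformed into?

The shift depends on letter class: consonant w→i is +12, but vowel e→i is +4. Vowels shift forward by 4 and consonants shift forward by 12.
For trash: t(cons)+12=f, r(cons)+12=d, a(vowel)+4=e, s(cons)+12=e, h(cons)+12=t.

fdeet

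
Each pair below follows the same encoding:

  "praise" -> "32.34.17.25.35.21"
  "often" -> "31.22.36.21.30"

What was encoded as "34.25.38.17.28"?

p is letter #16 and maps to 32: an offset of 16. Each letter is replaced by its alphabet position (a=1..z=26) + 16.
Undoing it on 34.25.38.17.28: 34→(34−16)÷1=18=r, 25→(25−16)÷1=9=i, 38→(38−16)÷1=22=v, 17→(17−16)÷1=1=a, 28→(28−16)÷1=12=l.

rival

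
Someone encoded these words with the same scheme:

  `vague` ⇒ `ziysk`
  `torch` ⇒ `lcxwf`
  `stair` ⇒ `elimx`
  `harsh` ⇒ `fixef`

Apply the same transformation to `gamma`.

yiooi

Treating letters as 0–25, the rule is x ↦ 7x + 8 (mod 26).
Applying it to gamma: g(6)→7·6+8≡24=y; a(0)→7·0+8≡8=i; m(12)→7·12+8≡14=o; m(12)→7·12+8≡14=o; a(0)→7·0+8≡8=i (all mod 26).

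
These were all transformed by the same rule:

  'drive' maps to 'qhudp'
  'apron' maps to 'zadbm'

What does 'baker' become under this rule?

The output letters match the input read backwards, each shifted +12: drive reversed is evird. Two steps: reverse the string, then apply a Caesar shift of +12.
Applying it to baker: reverse → rekab; then shift: r+12=d, e+12=q, k+12=w, a+12=m, b+12=n.

dqwmn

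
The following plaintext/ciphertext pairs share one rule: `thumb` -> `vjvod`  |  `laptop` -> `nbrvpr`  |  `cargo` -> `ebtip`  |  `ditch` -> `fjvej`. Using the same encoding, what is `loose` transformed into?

The shift depends on letter class: consonant t→v is +2, but vowel u→v is +1. Vowels shift forward by 1 and consonants shift forward by 2.
For loose: l(cons)+2=n, o(vowel)+1=p, o(vowel)+1=p, s(cons)+2=u, e(vowel)+1=f.

nppuf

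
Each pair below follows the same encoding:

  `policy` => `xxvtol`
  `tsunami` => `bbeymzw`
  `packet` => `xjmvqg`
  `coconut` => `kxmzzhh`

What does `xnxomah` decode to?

pendant

In policy: p→x is +8, o→x is +9, l→v is +10, i→t is +11 — the shift increases by 1 each position. Each letter shifts forward by (position + 8), i.e. 8, 9, 10, … — the shift grows by one for each successive letter.
Undoing it on xnxomah: x−8=p, n−9=e, x−10=n, o−11=d, m−12=a, a−13=n, h−14=t.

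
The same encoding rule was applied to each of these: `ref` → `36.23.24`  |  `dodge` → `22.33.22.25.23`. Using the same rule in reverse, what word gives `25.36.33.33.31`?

r is letter #18 and maps to 36: an offset of 18. Each letter is replaced by its alphabet position (a=1..z=26) + 18.
Decoding 25.36.33.33.31: 25→(25−18)÷1=7=g, 36→(36−18)÷1=18=r, 33→(33−18)÷1=15=o, 33→(33−18)÷1=15=o, 31→(31−18)÷1=13=m.

groom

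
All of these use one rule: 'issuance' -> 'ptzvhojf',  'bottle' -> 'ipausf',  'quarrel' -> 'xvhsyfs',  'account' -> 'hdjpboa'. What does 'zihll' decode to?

shake

Shifts by position in issuance: pos 0: i→p (+7), pos 1: s→t (+1), pos 2: s→z (+7), pos 3: u→v (+1) — repeating every 2. The shifts repeat in a cycle of length 2: positions 0,1,… shift by +7, +1, then the pattern repeats.
Reversing it on zihll: z−7=s, i−1=h, h−7=a, l−1=k, l−7=e.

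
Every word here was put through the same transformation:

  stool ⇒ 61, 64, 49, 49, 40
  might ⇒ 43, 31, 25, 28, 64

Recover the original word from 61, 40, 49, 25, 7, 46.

s(#19)→61 and t(#20)→64: differences scale by 3, so n = 3·pos + 4. The formula is n = 3×(alphabet index, a=1) + 4.
Undoing it on 61, 40, 49, 25, 7, 46: 61→(61−4)÷3=19=s, 40→(40−4)÷3=12=l, 49→(49−4)÷3=15=o, 25→(25−4)÷3=7=g, 7→(7−4)÷3=1=a, 46→(46−4)÷3=14=n.

slogan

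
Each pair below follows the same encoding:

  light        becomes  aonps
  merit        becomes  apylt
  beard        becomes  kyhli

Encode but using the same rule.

The output letters match the input read backwards, each shifted +7: light reversed is thgil. Read the word backwards and shift each letter +7.
Applying it to but: reverse → tub; then shift: t+7=a, u+7=b, b+7=i.

abi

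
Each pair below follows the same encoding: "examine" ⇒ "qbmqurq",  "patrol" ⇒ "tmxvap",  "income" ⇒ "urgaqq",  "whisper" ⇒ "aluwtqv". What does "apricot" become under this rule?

The shift depends on letter class: consonant x→b is +4, but vowel e→q is +12. Vowels shift forward by 12 and consonants shift forward by 4.
Applying it to apricot: a(vowel)+12=m, p(cons)+4=t, r(cons)+4=v, i(vowel)+12=u, c(cons)+4=g, o(vowel)+12=a, t(cons)+4=x.

mtvugax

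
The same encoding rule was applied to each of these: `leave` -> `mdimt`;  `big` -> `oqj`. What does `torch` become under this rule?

The word is reversed, then every letter is shifted forward by 8.
Applying it to torch: reverse → hcrot; then shift: h+8=p, c+8=k, r+8=z, o+8=w, t+8=b.

pkzwb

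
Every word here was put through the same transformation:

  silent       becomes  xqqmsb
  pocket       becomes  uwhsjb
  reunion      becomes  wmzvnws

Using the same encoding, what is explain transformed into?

jfutfqs

The shifts repeat in a cycle of length 2: positions 0,1,… shift by +5, +8, then the pattern repeats.
For explain: e+5=j, x+8=f, p+5=u, l+8=t, a+5=f, i+8=q, n+5=s.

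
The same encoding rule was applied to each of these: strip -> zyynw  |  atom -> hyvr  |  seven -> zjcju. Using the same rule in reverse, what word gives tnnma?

might

A repeating key of period 2 is used — shifts +7, +5 over and over.
Reversing it on tnnma: t−7=m, n−5=i, n−7=g, m−5=h, a−7=t.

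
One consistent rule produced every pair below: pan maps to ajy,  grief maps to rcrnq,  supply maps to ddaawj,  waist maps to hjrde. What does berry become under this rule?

The rule splits by letter class: vowels +9, consonants +11.
On berry: b(cons)+11=m, e(vowel)+9=n, r(cons)+11=c, r(cons)+11=c, y(cons)+11=j.

mnccj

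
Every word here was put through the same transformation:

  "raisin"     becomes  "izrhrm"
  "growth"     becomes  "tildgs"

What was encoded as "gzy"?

Letters are reflected about the middle of the alphabet (position → 25−position): Atbash.
Reversing it on gzy: g↔t, z↔a, y↔b.

tab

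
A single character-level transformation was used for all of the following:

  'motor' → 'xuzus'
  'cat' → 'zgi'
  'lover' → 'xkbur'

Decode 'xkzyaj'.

The output letters match the input read backwards, each shifted +6: motor reversed is rotom. Read the word backwards and shift each letter +6.
Decoding xkzyaj: shift back: x−6=r, k−6=e, z−6=t, y−6=s, a−6=u, j−6=d → retsud; then reverse → duster.

duster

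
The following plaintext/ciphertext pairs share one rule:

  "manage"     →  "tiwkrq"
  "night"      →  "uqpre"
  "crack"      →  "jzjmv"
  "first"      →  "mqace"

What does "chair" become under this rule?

In manage: m→t is +7, a→i is +8, n→w is +9, a→k is +10 — the shift increases by 1 each position. Letter i (0-indexed) is shifted by i+7, so successive shifts are 7, 8, 9, ….
On chair: c+7=j, h+8=p, a+9=j, i+10=s, r+11=c.

jpjsc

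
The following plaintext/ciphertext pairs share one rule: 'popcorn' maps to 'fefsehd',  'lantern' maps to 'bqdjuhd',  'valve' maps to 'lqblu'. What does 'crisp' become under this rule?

Compare letters: p→f is +16, o→e is +16, p→f is +16 — a constant shift. Every letter moves 16 places later in the alphabet, wrapping around z→a.
Applying it to crisp: c+16=s, r+16=h, i+16=y, s+16=i, p+16=f.

shyif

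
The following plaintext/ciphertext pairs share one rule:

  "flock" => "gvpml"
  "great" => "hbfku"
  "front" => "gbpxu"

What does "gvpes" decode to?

flour

Shifts by position in flock: pos 0: f→g (+1), pos 1: l→v (+10), pos 2: o→p (+1), pos 3: c→m (+10) — repeating every 2. The shifts repeat in a cycle of length 2: positions 0,1,… shift by +1, +10, then the pattern repeats.
Reversing it on gvpes: g−1=f, v−10=l, p−1=o, e−10=u, s−1=r.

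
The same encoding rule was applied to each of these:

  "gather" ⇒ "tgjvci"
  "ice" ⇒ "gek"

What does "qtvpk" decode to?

The output letters match the input read backwards, each shifted +2: gather reversed is rehtag. Two steps: reverse the string, then apply a Caesar shift of +2.
Reversing it on qtvpk: shift back: q−2=o, t−2=r, v−2=t, p−2=n, k−2=i → ortni; then reverse → intro.

intro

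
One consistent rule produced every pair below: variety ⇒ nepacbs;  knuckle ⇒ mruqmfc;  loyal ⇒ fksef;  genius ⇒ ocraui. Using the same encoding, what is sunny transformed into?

v(21)→n(13) and a(0)→e(4) fit y≡19x+4 (mod 26); the inverse of 19 mod 26 is 11. This is an affine cipher: with a=0,…,z=25, each position x becomes (19x+4) mod 26.
On sunny: s(18)→19·18+4≡8=i; u(20)→19·20+4≡20=u; n(13)→19·13+4≡17=r; n(13)→19·13+4≡17=r; y(24)→19·24+4≡18=s (all mod 26).

iurrs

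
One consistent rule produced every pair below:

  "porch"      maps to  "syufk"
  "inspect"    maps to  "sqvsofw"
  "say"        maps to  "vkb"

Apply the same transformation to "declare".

The shift depends on letter class: consonant p→s is +3, but vowel o→y is +10. The rule splits by letter class: vowels +10, consonants +3.
On declare: d(cons)+3=g, e(vowel)+10=o, c(cons)+3=f, l(cons)+3=o, a(vowel)+10=k, r(cons)+3=u, e(vowel)+10=o.

gofokuo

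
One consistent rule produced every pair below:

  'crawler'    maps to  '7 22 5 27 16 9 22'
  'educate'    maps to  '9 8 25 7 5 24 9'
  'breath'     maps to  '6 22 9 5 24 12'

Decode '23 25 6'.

sub

The number is (letter's place in the alphabet, a=1) + 4.
Decoding 23 25 6: 23→(23−4)÷1=19=s, 25→(25−4)÷1=21=u, 6→(6−4)÷1=2=b.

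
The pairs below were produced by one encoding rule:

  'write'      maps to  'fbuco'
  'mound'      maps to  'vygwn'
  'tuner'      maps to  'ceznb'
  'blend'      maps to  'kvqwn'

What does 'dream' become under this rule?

mbqjw

It's a Vigenère-style cipher with numeric key [9,10,12]: position i shifts by key[i mod 3].
For dream: d+9=m, r+10=b, e+12=q, a+9=j, m+10=w.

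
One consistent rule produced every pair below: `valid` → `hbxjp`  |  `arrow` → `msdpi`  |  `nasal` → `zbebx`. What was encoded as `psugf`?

drift

Shifts by position in valid: pos 0: v→h (+12), pos 1: a→b (+1), pos 2: l→x (+12), pos 3: i→j (+1) — repeating every 2. The shifts repeat in a cycle of length 2: positions 0,1,… shift by +12, +1, then the pattern repeats.
Reversing it on psugf: p−12=d, s−1=r, u−12=i, g−1=f, f−12=t.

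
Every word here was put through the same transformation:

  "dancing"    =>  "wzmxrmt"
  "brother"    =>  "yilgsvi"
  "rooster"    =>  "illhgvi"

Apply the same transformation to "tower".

Each pair mirrors across the alphabet (d↔w, a↔z, n↔m): positions sum to 25. Each letter is replaced by its mirror in the alphabet: a↔z, b↔y, c↔x, and so on (the Atbash cipher).
Applying it to tower: t↔g, o↔l, w↔d, e↔v, r↔i.

gldvi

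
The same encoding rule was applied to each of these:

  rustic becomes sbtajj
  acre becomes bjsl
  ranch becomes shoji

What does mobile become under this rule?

A repeating key of period 2 is used — shifts +1, +7 over and over.
For mobile: m+1=n, o+7=v, b+1=c, i+7=p, l+1=m, e+7=l.

nvcpml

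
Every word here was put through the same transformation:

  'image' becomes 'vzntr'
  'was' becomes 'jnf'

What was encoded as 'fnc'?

It's a constant shift of +13 (ROT13).
Reversing it on fnc: f−13=s, n−13=a, c−13=p.

sap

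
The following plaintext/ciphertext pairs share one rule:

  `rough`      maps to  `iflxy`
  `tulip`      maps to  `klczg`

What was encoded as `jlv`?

Compare letters: r→i is +17, o→f is +17, u→l is +17 — a constant shift. Each letter is shifted forward by 17 in the alphabet (a Caesar shift of +17).
Reversing it on jlv: j−17=s, l−17=u, v−17=e.

sue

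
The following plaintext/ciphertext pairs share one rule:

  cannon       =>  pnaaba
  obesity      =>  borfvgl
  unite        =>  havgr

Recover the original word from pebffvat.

Compare letters: c→p is +13, a→n is +13, n→a is +13 — a constant shift. This is a Caesar cipher with shift 13.
Reversing it on pebffvat: p−13=c, e−13=r, b−13=o, f−13=s, f−13=s, v−13=i, a−13=n, t−13=g.

crossing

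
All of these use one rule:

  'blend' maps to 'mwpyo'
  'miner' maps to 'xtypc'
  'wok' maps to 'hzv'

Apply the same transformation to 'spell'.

Compare letters: b→m is +11, l→w is +11, e→p is +11 — a constant shift. Every letter moves 11 places later in the alphabet, wrapping around z→a.
Applying it to spell: s+11=d, p+11=a, e+11=p, l+11=w, l+11=w.

dapww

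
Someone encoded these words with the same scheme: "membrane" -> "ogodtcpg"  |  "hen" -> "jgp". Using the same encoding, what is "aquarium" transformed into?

cswctkwo

It's a constant shift of +2 (ROT2).
Applying it to aquarium: a+2=c, q+2=s, u+2=w, a+2=c, r+2=t, i+2=k, u+2=w, m+2=o.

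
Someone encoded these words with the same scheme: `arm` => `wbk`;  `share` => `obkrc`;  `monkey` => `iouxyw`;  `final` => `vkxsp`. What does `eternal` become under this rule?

vkxbodo

The output letters match the input read backwards, each shifted +10: arm reversed is mra. Two steps: reverse the string, then apply a Caesar shift of +10.
On eternal: reverse → lanrete; then shift: l+10=v, a+10=k, n+10=x, r+10=b, e+10=o, t+10=d, e+10=o.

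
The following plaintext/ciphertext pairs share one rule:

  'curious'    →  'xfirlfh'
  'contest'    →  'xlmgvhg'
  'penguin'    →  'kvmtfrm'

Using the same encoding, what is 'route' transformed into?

Each pair mirrors across the alphabet (c↔x, u↔f, r↔i): positions sum to 25. Letters are reflected about the middle of the alphabet (position → 25−position): Atbash.
Applying it to route: r↔i, o↔l, u↔f, t↔g, e↔v.

ilfgv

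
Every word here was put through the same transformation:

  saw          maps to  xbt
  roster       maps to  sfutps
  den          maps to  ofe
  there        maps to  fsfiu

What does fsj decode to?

ire

Two steps: reverse the string, then apply a Caesar shift of +1.
Reversing it on fsj: shift back: f−1=e, s−1=r, j−1=i → eri; then reverse → ire.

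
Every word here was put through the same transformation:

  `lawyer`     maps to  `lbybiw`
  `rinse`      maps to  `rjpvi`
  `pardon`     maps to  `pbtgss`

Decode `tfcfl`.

teach

In lawyer: l→l is +0, a→b is +1, w→y is +2, y→b is +3 — the shift increases by 1 each position. Each letter shifts forward by its position index (0, 1, 2, …) — the shift grows by one for each successive letter.
Reversing it on tfcfl: t−0=t, f−1=e, c−2=a, f−3=c, l−4=h.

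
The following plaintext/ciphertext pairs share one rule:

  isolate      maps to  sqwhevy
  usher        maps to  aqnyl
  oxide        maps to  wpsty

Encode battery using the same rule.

i(8)→s(18) and s(18)→q(16) fit y≡5x+4 (mod 26); the inverse of 5 mod 26 is 21. This is an affine cipher: with a=0,…,z=25, each position x becomes (5x+4) mod 26.
Applying it to battery: b(1)→5·1+4≡9=j; a(0)→5·0+4≡4=e; t(19)→5·19+4≡21=v; t(19)→5·19+4≡21=v; e(4)→5·4+4≡24=y; r(17)→5·17+4≡11=l; y(24)→5·24+4≡20=u (all mod 26).

jevvylu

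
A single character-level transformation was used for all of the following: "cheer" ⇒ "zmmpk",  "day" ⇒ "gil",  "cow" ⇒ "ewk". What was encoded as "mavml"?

dense

The output letters match the input read backwards, each shifted +8: cheer reversed is reehc. Read the word backwards and shift each letter +8.
Decoding mavml: shift back: m−8=e, a−8=s, v−8=n, m−8=e, l−8=d → esned; then reverse → dense.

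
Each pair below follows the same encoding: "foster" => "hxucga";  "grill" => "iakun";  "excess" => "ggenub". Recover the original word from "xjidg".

A repeating key of period 2 is used — shifts +2, +9 over and over.
Decoding xjidg: x−2=v, j−9=a, i−2=g, d−9=u, g−2=e.

vague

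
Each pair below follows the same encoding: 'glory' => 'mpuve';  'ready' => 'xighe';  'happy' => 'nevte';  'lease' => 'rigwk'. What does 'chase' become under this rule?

Shifts by position in glory: pos 0: g→m (+6), pos 1: l→p (+4), pos 2: o→u (+6), pos 3: r→v (+4) — repeating every 2. A repeating key of period 2 is used — shifts +6, +4 over and over.
For chase: c+6=i, h+4=l, a+6=g, s+4=w, e+6=k.

ilgwk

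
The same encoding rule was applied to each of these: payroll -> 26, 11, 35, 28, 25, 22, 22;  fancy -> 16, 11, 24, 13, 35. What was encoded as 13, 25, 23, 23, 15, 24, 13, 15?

commence

p is letter #16 and maps to 26: an offset of 10. Each letter is replaced by its alphabet position (a=1..z=26) + 10.
Decoding 13, 25, 23, 23, 15, 24, 13, 15: 13→(13−10)÷1=3=c, 25→(25−10)÷1=15=o, 23→(23−10)÷1=13=m, 23→(23−10)÷1=13=m, 15→(15−10)÷1=5=e, 24→(24−10)÷1=14=n, 13→(13−10)÷1=3=c, 15→(15−10)÷1=5=e.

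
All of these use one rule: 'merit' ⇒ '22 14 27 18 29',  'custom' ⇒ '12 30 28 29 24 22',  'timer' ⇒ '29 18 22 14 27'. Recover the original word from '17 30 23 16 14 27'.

hunger

m is letter #13 and maps to 22: an offset of 9. Each letter is replaced by its alphabet position (a=1..z=26) + 9.
Undoing it on 17 30 23 16 14 27: 17→(17−9)÷1=8=h, 30→(30−9)÷1=21=u, 23→(23−9)÷1=14=n, 16→(16−9)÷1=7=g, 14→(14−9)÷1=5=e, 27→(27−9)÷1=18=r.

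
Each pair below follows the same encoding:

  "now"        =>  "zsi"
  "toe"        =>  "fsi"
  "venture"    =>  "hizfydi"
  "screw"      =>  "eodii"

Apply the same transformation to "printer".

The shift depends on letter class: consonant n→z is +12, but vowel o→s is +4. Two shifts are in play — +4 for a/e/i/o/u, +12 for every other letter.
On printer: p(cons)+12=b, r(cons)+12=d, i(vowel)+4=m, n(cons)+12=z, t(cons)+12=f, e(vowel)+4=i, r(cons)+12=d.

bdmzfid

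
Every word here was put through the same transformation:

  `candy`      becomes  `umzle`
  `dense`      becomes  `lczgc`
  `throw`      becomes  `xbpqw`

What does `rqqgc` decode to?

c(2)→u(20) and a(0)→m(12) fit y≡17x+12 (mod 26); the inverse of 17 mod 26 is 23. This is an affine cipher: with a=0,…,z=25, each position x becomes (17x+12) mod 26.
Undoing it on rqqgc: r(17)→23·(17−12)≡11=l; q(16)→23·(16−12)≡14=o; q(16)→23·(16−12)≡14=o; g(6)→23·(6−12)≡18=s; c(2)→23·(2−12)≡4=e (all mod 26).

loose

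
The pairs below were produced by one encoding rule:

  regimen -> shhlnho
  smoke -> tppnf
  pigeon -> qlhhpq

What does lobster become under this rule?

It's a Vigenère-style cipher with numeric key [1,3]: position i shifts by key[i mod 2].
On lobster: l+1=m, o+3=r, b+1=c, s+3=v, t+1=u, e+3=h, r+1=s.

mrcvuhs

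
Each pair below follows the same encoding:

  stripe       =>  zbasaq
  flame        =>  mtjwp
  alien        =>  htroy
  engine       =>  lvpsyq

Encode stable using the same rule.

zbjlwq

In stripe: s→z is +7, t→b is +8, r→a is +9, i→s is +10 — the shift increases by 1 each position. The shift increases by 1 at each position, starting from +7: 7, 8, 9, ….
Applying it to stable: s+7=z, t+8=b, a+9=j, b+10=l, l+11=w, e+12=q.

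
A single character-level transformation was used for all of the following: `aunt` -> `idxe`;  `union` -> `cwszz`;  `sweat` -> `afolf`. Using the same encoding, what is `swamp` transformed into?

In aunt: a→i is +8, u→d is +9, n→x is +10, t→e is +11 — the shift increases by 1 each position. Letter i (0-indexed) is shifted by i+8, so successive shifts are 8, 9, 10, ….
Applying it to swamp: s+8=a, w+9=f, a+10=k, m+11=x, p+12=b.

afkxb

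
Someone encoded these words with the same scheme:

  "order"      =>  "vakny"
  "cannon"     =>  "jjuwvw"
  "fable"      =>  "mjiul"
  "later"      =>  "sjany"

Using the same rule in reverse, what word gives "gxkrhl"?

The shifts repeat in a cycle of length 2: positions 0,1,… shift by +7, +9, then the pattern repeats.
Undoing it on gxkrhl: g−7=z, x−9=o, k−7=d, r−9=i, h−7=a, l−9=c.

zodiac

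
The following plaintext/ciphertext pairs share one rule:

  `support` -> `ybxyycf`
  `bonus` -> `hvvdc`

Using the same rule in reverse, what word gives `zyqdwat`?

In support: s→y is +6, u→b is +7, p→x is +8, p→y is +9 — the shift increases by 1 each position. The shift increases by 1 at each position, starting from +6: 6, 7, 8, ….
Reversing it on zyqdwat: z−6=t, y−7=r, q−8=i, d−9=u, w−10=m, a−11=p, t−12=h.

triumph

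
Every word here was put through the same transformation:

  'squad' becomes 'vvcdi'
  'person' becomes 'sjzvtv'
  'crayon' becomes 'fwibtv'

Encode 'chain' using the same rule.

It's a Vigenère-style cipher with numeric key [3,5,8]: position i shifts by key[i mod 3].
On chain: c+3=f, h+5=m, a+8=i, i+3=l, n+5=s.

fmils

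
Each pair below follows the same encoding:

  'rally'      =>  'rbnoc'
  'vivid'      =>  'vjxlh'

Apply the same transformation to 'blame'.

bmcpi

In rally: r→r is +0, a→b is +1, l→n is +2, l→o is +3 — the shift increases by 1 each position. The shift increases by 1 at each position, starting from +0: 0, 1, 2, ….
For blame: b+0=b, l+1=m, a+2=c, m+3=p, e+4=i.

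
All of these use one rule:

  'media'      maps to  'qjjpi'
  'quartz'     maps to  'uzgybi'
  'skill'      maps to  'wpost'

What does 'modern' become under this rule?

qtjlzw

In media: m→q is +4, e→j is +5, d→j is +6, i→p is +7 — the shift increases by 1 each position. Each letter shifts forward by (position + 4), i.e. 4, 5, 6, … — the shift grows by one for each successive letter.
On modern: m+4=q, o+5=t, d+6=j, e+7=l, r+8=z, n+9=w.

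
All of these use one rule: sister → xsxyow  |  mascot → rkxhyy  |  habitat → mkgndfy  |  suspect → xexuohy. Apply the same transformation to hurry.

mewwi

Shifts by position in sister: pos 0: s→x (+5), pos 1: i→s (+10), pos 2: s→x (+5), pos 3: t→y (+5), pos 4: e→o (+10), pos 5: r→w (+5) — repeating every 3. The shifts repeat in a cycle of length 3: positions 0,1,… shift by +5, +10, +5, then the pattern repeats.
For hurry: h+5=m, u+10=e, r+5=w, r+5=w, y+10=i.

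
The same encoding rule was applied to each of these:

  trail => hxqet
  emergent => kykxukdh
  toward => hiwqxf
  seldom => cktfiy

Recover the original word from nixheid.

portion

t(19)→h(7) and r(17)→x(23) fit y≡5x+16 (mod 26); the inverse of 5 mod 26 is 21. Each letter's alphabet position (a=0..z=25) is mapped through 5·x+16 mod 26 — an affine cipher.
Decoding nixheid: n(13)→21·(13−16)≡15=p; i(8)→21·(8−16)≡14=o; x(23)→21·(23−16)≡17=r; h(7)→21·(7−16)≡19=t; e(4)→21·(4−16)≡8=i; i(8)→21·(8−16)≡14=o; d(3)→21·(3−16)≡13=n (all mod 26).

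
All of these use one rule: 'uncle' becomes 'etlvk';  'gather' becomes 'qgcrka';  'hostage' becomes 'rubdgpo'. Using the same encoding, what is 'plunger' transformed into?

Shifts by position in uncle: pos 0: u→e (+10), pos 1: n→t (+6), pos 2: c→l (+9), pos 3: l→v (+10), pos 4: e→k (+6) — repeating every 3. A repeating key of period 3 is used — shifts +10, +6, +9 over and over.
Applying it to plunger: p+10=z, l+6=r, u+9=d, n+10=x, g+6=m, e+9=n, r+10=b.

zrdxmnb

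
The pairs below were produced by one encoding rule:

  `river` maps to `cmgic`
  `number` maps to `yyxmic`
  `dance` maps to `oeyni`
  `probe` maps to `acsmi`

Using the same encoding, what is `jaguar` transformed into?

Vowels shift forward by 4 and consonants shift forward by 11.
Applying it to jaguar: j(cons)+11=u, a(vowel)+4=e, g(cons)+11=r, u(vowel)+4=y, a(vowel)+4=e, r(cons)+11=c.

ueryec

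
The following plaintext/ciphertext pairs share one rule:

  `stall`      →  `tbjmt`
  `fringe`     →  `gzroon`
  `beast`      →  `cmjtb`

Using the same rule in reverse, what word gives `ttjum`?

It's a Vigenère-style cipher with numeric key [1,8,9]: position i shifts by key[i mod 3].
Reversing it on ttjum: t−1=s, t−8=l, j−9=a, u−1=t, m−8=e.

slate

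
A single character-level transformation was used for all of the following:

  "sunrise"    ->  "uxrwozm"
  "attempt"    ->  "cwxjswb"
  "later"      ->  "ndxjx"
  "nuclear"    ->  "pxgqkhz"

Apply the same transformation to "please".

roifyl

In sunrise: s→u is +2, u→x is +3, n→r is +4, r→w is +5 — the shift increases by 1 each position. Letter i (0-indexed) is shifted by i+2, so successive shifts are 2, 3, 4, ….
Applying it to please: p+2=r, l+3=o, e+4=i, a+5=f, s+6=y, e+7=l.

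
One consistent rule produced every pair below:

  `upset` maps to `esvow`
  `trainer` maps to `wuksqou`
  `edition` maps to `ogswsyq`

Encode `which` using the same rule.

The rule splits by letter class: vowels +10, consonants +3.
For which: w(cons)+3=z, h(cons)+3=k, i(vowel)+10=s, c(cons)+3=f, h(cons)+3=k.

zksfk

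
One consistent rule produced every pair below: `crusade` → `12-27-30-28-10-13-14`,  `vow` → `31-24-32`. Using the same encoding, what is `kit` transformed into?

20-18-29

The number is (letter's place in the alphabet, a=1) + 9.
On kit: k=11→20, i=9→18, t=20→29.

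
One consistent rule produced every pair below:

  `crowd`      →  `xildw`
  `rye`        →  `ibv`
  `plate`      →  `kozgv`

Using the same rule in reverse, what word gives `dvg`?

wet

Each pair mirrors across the alphabet (c↔x, r↔i, o↔l): positions sum to 25. Letters are reflected about the middle of the alphabet (position → 25−position): Atbash.
Undoing it on dvg: d↔w, v↔e, g↔t.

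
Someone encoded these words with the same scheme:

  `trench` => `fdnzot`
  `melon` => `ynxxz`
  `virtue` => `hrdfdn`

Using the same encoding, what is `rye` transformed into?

The shift depends on letter class: consonant t→f is +12, but vowel e→n is +9. Vowels shift forward by 9 and consonants shift forward by 12.
Applying it to rye: r(cons)+12=d, y(cons)+12=k, e(vowel)+9=n.

dkn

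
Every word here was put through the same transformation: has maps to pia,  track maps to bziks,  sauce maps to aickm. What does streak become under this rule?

Compare letters: h→p is +8, a→i is +8, s→a is +8 — a constant shift. This is a Caesar cipher with shift 8.
On streak: s+8=a, t+8=b, r+8=z, e+8=m, a+8=i, k+8=s.

abzmis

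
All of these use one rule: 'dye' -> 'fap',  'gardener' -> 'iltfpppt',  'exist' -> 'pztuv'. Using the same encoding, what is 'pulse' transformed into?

The shift depends on letter class: consonant d→f is +2, but vowel e→p is +11. Vowels shift forward by 11 and consonants shift forward by 2.
Applying it to pulse: p(cons)+2=r, u(vowel)+11=f, l(cons)+2=n, s(cons)+2=u, e(vowel)+11=p.

rfnup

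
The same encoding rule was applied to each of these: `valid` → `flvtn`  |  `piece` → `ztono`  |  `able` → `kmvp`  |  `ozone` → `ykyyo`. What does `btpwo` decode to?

rifle

It's a Vigenère-style cipher with numeric key [10,11]: position i shifts by key[i mod 2].
Undoing it on btpwo: b−10=r, t−11=i, p−10=f, w−11=l, o−10=e.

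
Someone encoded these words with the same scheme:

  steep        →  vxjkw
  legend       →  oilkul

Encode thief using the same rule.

wlnkm

In steep: s→v is +3, t→x is +4, e→j is +5, e→k is +6 — the shift increases by 1 each position. The shift increases by 1 at each position, starting from +3: 3, 4, 5, ….
Applying it to thief: t+3=w, h+4=l, i+5=n, e+6=k, f+7=m.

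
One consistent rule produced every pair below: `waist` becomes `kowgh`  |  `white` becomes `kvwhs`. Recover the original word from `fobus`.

range

Each letter is shifted forward by 14 in the alphabet (a Caesar shift of +14).
Undoing it on fobus: f−14=r, o−14=a, b−14=n, u−14=g, s−14=e.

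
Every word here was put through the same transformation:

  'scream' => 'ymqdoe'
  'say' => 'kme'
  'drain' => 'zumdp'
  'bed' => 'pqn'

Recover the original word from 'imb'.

The output letters match the input read backwards, each shifted +12: scream reversed is maercs. Read the word backwards and shift each letter +12.
Reversing it on imb: shift back: i−12=w, m−12=a, b−12=p → wap; then reverse → paw.

paw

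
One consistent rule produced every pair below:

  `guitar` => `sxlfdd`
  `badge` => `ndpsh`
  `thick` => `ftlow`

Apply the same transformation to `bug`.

nxs

The shift depends on letter class: consonant g→s is +12, but vowel u→x is +3. Two shifts are in play — +3 for a/e/i/o/u, +12 for every other letter.
Applying it to bug: b(cons)+12=n, u(vowel)+3=x, g(cons)+12=s.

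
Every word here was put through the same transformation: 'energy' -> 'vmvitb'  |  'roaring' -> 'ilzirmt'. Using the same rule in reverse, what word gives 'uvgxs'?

Each pair mirrors across the alphabet (e↔v, n↔m, e↔v): positions sum to 25. Letters are reflected about the middle of the alphabet (position → 25−position): Atbash.
Decoding uvgxs: u↔f, v↔e, g↔t, x↔c, s↔h.

fetch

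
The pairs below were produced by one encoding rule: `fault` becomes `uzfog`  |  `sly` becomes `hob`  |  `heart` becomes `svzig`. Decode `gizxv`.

trace

Each pair mirrors across the alphabet (f↔u, a↔z, u↔f): positions sum to 25. This is the alphabet-reversal cipher (Atbash): a becomes z, b becomes y, etc.
Undoing it on gizxv: g↔t, i↔r, z↔a, x↔c, v↔e.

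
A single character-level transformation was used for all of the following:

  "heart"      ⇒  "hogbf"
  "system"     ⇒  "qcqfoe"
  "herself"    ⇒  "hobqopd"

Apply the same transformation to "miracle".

h(7)→h(7) and e(4)→o(14) fit y≡15x+6 (mod 26); the inverse of 15 mod 26 is 7. This is an affine cipher: with a=0,…,z=25, each position x becomes (15x+6) mod 26.
Applying it to miracle: m(12)→15·12+6≡4=e; i(8)→15·8+6≡22=w; r(17)→15·17+6≡1=b; a(0)→15·0+6≡6=g; c(2)→15·2+6≡10=k; l(11)→15·11+6≡15=p; e(4)→15·4+6≡14=o (all mod 26).

ewbgkpo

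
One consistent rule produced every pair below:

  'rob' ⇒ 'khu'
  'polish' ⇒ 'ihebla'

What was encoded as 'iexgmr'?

plenty

Compare letters: r→k is +19, o→h is +19, b→u is +19 — a constant shift. Every letter moves 19 places later in the alphabet, wrapping around z→a.
Decoding iexgmr: i−19=p, e−19=l, x−19=e, g−19=n, m−19=t, r−19=y.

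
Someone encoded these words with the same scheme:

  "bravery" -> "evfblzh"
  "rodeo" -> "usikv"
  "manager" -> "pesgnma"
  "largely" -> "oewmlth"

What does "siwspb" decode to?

In bravery: b→e is +3, r→v is +4, a→f is +5, v→b is +6 — the shift increases by 1 each position. Each letter shifts forward by (position + 3), i.e. 3, 4, 5, … — the shift grows by one for each successive letter.
Decoding siwspb: s−3=p, i−4=e, w−5=r, s−6=m, p−7=i, b−8=t.

permit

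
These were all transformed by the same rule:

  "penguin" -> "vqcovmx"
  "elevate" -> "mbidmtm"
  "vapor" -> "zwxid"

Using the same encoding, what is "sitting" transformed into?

The output letters match the input read backwards, each shifted +8: penguin reversed is niugnep. Two steps: reverse the string, then apply a Caesar shift of +8.
Applying it to sitting: reverse → gnittis; then shift: g+8=o, n+8=v, i+8=q, t+8=b, t+8=b, i+8=q, s+8=a.

ovqbbqa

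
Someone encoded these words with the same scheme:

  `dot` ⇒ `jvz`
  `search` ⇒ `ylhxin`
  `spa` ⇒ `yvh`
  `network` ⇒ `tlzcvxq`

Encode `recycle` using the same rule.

xlieirl

Vowels shift forward by 7 and consonants shift forward by 6.
For recycle: r(cons)+6=x, e(vowel)+7=l, c(cons)+6=i, y(cons)+6=e, c(cons)+6=i, l(cons)+6=r, e(vowel)+7=l.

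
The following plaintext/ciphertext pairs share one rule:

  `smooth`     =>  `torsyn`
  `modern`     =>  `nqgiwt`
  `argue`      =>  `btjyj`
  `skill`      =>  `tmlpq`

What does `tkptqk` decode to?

simple

In smooth: s→t is +1, m→o is +2, o→r is +3, o→s is +4 — the shift increases by 1 each position. Letter i (0-indexed) is shifted by i+1, so successive shifts are 1, 2, 3, ….
Undoing it on tkptqk: t−1=s, k−2=i, p−3=m, t−4=p, q−5=l, k−6=e.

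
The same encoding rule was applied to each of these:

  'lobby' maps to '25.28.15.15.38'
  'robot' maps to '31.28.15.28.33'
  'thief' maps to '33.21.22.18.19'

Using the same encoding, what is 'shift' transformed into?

32.21.22.19.33

l is letter #12 and maps to 25: an offset of 13. Letters become their 1-based position plus 13 (so a→14, b→15, …).
For shift: s=19→32, h=8→21, i=9→22, f=6→19, t=20→33.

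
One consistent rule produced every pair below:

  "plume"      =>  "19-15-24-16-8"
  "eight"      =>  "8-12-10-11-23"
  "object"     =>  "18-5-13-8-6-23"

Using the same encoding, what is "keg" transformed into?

Letters become their 1-based position plus 3 (so a→4, b→5, …).
Applying it to keg: k=11→14, e=5→8, g=7→10.

14-8-10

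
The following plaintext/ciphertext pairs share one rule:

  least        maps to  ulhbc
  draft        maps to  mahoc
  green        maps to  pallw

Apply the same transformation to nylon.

The shift depends on letter class: consonant l→u is +9, but vowel e→l is +7. Two shifts are in play — +7 for a/e/i/o/u, +9 for every other letter.
On nylon: n(cons)+9=w, y(cons)+9=h, l(cons)+9=u, o(vowel)+7=v, n(cons)+9=w.

whuvw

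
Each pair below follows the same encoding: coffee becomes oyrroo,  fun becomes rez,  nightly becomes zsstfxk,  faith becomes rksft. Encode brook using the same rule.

ndyyw

The shift depends on letter class: consonant c→o is +12, but vowel o→y is +10. Vowels shift forward by 10 and consonants shift forward by 12.
Applying it to brook: b(cons)+12=n, r(cons)+12=d, o(vowel)+10=y, o(vowel)+10=y, k(cons)+12=w.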